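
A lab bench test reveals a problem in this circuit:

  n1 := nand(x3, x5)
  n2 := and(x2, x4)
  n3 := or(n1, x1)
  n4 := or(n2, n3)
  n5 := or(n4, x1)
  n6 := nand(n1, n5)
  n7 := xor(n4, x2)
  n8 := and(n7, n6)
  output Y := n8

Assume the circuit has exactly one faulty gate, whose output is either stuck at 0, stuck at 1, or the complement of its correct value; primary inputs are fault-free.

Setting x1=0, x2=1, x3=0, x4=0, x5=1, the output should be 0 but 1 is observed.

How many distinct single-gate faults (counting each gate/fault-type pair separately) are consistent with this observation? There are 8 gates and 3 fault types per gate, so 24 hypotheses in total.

8

Fault-free: n1=1, n2=0, n3=1, n4=1, n5=1, n6=0, n7=0, n8=0 → 0. Observed 1.
  n1: stuck-at-0, inverted output ✓; others ✗
  n2: none of the 3 fault types match ✗
  n3: stuck-at-0, inverted output ✓; others ✗
  n4: stuck-at-0, inverted output ✓; others ✗
  n5: none of the 3 fault types match ✗
  n6: none of the 3 fault types match ✗
  n7: none of the 3 fault types match ✗
  n8: stuck-at-1, inverted output ✓; others ✗
Consistent faults: {n1 stuck-at-0, n1 inverted output, n3 stuck-at-0, n3 inverted output, n4 stuck-at-0, n4 inverted output, n8 stuck-at-1, n8 inverted output} — 8 in all.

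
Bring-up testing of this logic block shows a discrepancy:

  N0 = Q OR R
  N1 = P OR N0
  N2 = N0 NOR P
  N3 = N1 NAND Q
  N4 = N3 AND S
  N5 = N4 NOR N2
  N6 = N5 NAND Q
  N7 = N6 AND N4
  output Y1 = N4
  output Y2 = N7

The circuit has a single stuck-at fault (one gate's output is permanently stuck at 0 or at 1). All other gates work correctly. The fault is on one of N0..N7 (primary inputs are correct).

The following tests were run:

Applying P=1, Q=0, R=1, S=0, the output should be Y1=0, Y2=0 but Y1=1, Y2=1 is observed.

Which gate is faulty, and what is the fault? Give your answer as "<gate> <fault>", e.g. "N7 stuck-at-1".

Fault-free values for test 1 (P=1, Q=0, R=1, S=0): N0=1, N1=1, N2=0, N3=1, N4=0, N5=1, N6=1, N7=0, giving Y1=0, Y2=0. Observed Y1=1, Y2=1.
Test 1: faults giving observed Y1=1, Y2=1 are {N4 stuck-at-1}.
Only N4 stuck-at-1 is consistent with every test.

N4 stuck-at-1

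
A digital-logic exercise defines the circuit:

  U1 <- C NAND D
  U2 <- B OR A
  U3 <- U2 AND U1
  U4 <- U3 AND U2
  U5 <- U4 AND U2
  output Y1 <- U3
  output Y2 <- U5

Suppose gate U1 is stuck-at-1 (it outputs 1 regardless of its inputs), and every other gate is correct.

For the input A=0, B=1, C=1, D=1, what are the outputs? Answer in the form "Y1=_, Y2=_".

Y1=1, Y2=1

Propagate with U1 forced: U1=1 [stuck-at-1], U2=1, U3=1, U4=1, U5=1.
So the outputs are Y1=1, Y2=1. (Without the fault they would be Y1=0, Y2=0.)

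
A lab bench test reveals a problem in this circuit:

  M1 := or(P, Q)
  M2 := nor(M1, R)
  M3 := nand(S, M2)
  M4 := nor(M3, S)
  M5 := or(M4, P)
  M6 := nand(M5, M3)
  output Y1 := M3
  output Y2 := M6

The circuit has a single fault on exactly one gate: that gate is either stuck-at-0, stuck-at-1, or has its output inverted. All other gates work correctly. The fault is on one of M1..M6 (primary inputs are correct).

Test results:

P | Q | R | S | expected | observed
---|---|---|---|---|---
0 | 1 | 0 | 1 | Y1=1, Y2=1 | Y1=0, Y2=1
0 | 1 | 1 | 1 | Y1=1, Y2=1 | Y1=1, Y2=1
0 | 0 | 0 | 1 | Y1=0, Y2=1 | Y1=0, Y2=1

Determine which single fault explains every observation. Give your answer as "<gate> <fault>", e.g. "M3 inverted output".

M1 stuck-at-0

Fault-free values for test 1 (P=0, Q=1, R=0, S=1): M1=1, M2=0, M3=1, M4=0, M5=0, M6=1, giving Y1=1, Y2=1. Observed Y1=0, Y2=1.
Test 1: faults giving observed Y1=0, Y2=1 are {M1 stuck-at-0, M1 inverted output, M2 stuck-at-1, M2 inverted output, M3 stuck-at-0, M3 inverted output}.
Test 2 (P=0, Q=1, R=1, S=1): fault-free M1=1, M2=0, M3=1, M4=0, M5=0, M6=1 → Y1=1, Y2=1; observed Y1=1, Y2=1. Eliminates M2 stuck-at-1, M2 inverted output, M3 stuck-at-0, M3 inverted output.
Test 3 (P=0, Q=0, R=0, S=1): fault-free M1=0, M2=1, M3=0, M4=0, M5=0, M6=1 → Y1=0, Y2=1; observed Y1=0, Y2=1. Eliminates M1 inverted output.
Only M1 stuck-at-0 is consistent with every test.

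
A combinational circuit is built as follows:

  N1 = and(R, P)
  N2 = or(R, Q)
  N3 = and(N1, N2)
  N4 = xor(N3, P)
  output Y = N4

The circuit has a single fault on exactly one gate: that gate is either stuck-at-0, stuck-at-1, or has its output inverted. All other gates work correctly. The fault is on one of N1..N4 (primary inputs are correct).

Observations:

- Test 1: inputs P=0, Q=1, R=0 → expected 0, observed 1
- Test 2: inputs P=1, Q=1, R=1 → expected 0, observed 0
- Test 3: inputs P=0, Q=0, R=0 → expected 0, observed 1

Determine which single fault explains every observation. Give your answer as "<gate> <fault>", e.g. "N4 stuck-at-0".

N3 stuck-at-1

Fault-free values for test 1 (P=0, Q=1, R=0): N1=0, N2=1, N3=0, N4=0, giving Y=0. Observed 1.
Test 1: faults giving observed 1 are {N1 stuck-at-1, N1 inverted output, N3 stuck-at-1, N3 inverted output, N4 stuck-at-1, N4 inverted output}.
Test 2 (P=1, Q=1, R=1): fault-free N1=1, N2=1, N3=1, N4=0 → 0; observed 0. Eliminates N1 inverted output, N3 inverted output, N4 stuck-at-1, N4 inverted output.
Test 3 (P=0, Q=0, R=0): fault-free N1=0, N2=0, N3=0, N4=0 → 0; observed 1. Eliminates N1 stuck-at-1.
Only N3 stuck-at-1 is consistent with every test.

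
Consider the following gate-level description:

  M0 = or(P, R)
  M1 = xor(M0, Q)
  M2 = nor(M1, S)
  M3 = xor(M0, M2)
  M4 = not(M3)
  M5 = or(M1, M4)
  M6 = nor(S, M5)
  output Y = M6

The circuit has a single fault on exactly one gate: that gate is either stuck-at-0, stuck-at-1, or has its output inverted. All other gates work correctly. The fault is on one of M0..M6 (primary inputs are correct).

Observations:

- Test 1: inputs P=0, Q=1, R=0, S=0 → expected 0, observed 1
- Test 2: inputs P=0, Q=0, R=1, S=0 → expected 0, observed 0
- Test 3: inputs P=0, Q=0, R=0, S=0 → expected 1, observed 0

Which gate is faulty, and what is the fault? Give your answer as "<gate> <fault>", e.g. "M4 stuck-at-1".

M1 inverted output

Fault-free values for test 1 (P=0, Q=1, R=0, S=0): M0=0, M1=1, M2=0, M3=0, M4=1, M5=1, M6=0, giving Y=0. Observed 1.
Test 1: faults giving observed 1 are {M1 stuck-at-0, M1 inverted output, M5 stuck-at-0, M5 inverted output, M6 stuck-at-1, M6 inverted output}.
Test 2 (P=0, Q=0, R=1, S=0): fault-free M0=1, M1=1, M2=0, M3=1, M4=0, M5=1, M6=0 → 0; observed 0. Eliminates M5 stuck-at-0, M5 inverted output, M6 stuck-at-1, M6 inverted output.
Test 3 (P=0, Q=0, R=0, S=0): fault-free M0=0, M1=0, M2=1, M3=1, M4=0, M5=0, M6=1 → 1; observed 0. Eliminates M1 stuck-at-0.
Only M1 inverted output is consistent with every test.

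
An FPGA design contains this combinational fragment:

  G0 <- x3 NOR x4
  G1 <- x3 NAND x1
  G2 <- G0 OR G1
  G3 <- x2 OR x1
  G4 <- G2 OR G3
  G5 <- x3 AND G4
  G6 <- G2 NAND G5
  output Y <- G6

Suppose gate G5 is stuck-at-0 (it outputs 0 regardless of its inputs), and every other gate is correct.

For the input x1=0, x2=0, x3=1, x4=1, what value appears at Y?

1

Propagate with G5 forced: G0=0, G1=1, G2=1, G3=0, G4=1, G5=0 [stuck-at-0], G6=1.
So Y = 1. (Without the fault it would be 0.)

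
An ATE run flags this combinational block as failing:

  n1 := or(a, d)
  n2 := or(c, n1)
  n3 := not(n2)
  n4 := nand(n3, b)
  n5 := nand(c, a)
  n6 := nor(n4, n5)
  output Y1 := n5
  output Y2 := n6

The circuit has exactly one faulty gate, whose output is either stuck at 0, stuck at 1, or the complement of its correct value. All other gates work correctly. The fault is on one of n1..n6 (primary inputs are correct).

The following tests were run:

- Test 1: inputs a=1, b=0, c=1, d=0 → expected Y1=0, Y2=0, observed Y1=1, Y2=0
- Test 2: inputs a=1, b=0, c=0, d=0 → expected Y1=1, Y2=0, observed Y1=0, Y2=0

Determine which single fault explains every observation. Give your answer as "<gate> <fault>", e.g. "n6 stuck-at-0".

Fault-free values for test 1 (a=1, b=0, c=1, d=0): n1=1, n2=1, n3=0, n4=1, n5=0, n6=0, giving Y1=0, Y2=0. Observed Y1=1, Y2=0.
Test 1: faults giving observed Y1=1, Y2=0 are {n5 stuck-at-1, n5 inverted output}.
Test 2 (a=1, b=0, c=0, d=0): fault-free n1=1, n2=1, n3=0, n4=1, n5=1, n6=0 → Y1=1, Y2=0; observed Y1=0, Y2=0. Eliminates n5 stuck-at-1.
Only n5 inverted output is consistent with every test.

n5 inverted output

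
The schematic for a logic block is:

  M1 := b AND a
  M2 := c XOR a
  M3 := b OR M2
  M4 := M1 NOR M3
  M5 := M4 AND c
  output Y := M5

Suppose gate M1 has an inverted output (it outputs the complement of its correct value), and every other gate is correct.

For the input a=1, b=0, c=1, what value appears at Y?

0

Propagate with M1 forced: M1=1 [inverted output], M2=0, M3=0, M4=0, M5=0.
So Y = 0. (Without the fault it would be 1.)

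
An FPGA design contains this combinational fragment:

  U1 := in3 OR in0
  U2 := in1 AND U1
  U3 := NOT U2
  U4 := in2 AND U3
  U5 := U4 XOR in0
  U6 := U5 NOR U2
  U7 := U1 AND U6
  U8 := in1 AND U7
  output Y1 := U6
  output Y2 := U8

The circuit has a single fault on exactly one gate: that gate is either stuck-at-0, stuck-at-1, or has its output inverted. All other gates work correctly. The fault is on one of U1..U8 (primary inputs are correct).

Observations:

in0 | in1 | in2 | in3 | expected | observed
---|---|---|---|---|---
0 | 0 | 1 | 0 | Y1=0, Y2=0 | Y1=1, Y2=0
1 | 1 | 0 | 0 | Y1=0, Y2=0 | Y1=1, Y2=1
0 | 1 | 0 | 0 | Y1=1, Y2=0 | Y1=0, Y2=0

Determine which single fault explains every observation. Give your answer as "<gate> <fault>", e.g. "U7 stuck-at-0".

U6 inverted output

Fault-free values for test 1 (in0=0, in1=0, in2=1, in3=0): U1=0, U2=0, U3=1, U4=1, U5=1, U6=0, U7=0, U8=0, giving Y1=0, Y2=0. Observed Y1=1, Y2=0.
Test 1: faults giving observed Y1=1, Y2=0 are {U3 stuck-at-0, U3 inverted output, U4 stuck-at-0, U4 inverted output, U5 stuck-at-0, U5 inverted output, U6 stuck-at-1, U6 inverted output}.
Test 2 (in0=1, in1=1, in2=0, in3=0): fault-free U1=1, U2=1, U3=0, U4=0, U5=1, U6=0, U7=0, U8=0 → Y1=0, Y2=0; observed Y1=1, Y2=1. Eliminates U3 stuck-at-0, U3 inverted output, U4 stuck-at-0, U4 inverted output, U5 stuck-at-0, U5 inverted output.
Test 3 (in0=0, in1=1, in2=0, in3=0): fault-free U1=0, U2=0, U3=1, U4=0, U5=0, U6=1, U7=0, U8=0 → Y1=1, Y2=0; observed Y1=0, Y2=0. Eliminates U6 stuck-at-1.
Only U6 inverted output is consistent with every test.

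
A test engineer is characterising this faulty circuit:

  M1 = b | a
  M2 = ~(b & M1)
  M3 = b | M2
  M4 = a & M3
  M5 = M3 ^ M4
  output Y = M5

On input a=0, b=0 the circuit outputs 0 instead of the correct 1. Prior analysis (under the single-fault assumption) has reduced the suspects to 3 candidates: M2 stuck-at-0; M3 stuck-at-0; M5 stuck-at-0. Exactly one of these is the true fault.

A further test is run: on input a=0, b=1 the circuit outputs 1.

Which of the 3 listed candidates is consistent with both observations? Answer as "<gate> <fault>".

Evaluate each candidate on input a=0, b=1:
  M2 stuck-at-0: M1=1, M2=0 [stuck-at-0], M3=1, M4=0, M5=1 → 1 — matches
  M3 stuck-at-0: M1=1, M2=0, M3=0 [stuck-at-0], M4=0, M5=0 → 0 — eliminated
  M5 stuck-at-0: M1=1, M2=0, M3=1, M4=0, M5=0 [stuck-at-0] → 0 — eliminated
Only M2 stuck-at-0 reproduces the observed 1.

M2 stuck-at-0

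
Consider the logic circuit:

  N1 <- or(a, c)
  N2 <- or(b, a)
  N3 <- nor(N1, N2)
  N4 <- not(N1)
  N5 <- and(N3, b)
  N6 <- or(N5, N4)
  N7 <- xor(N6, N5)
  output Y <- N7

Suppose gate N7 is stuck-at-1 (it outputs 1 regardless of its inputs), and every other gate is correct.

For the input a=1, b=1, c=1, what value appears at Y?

1

Propagate with N7 forced: N1=1, N2=1, N3=0, N4=0, N5=0, N6=0, N7=1 [stuck-at-1].
So Y = 1. (Without the fault it would be 0.)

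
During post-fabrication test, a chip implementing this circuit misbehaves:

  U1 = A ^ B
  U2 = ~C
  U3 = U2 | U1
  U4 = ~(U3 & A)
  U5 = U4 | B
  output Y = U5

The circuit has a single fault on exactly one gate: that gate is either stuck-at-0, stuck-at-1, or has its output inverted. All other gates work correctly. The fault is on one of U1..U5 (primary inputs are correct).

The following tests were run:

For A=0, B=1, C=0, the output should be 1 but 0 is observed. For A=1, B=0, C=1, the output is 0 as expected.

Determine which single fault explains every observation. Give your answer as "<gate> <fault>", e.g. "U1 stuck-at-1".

U5 stuck-at-0

Fault-free values for test 1 (A=0, B=1, C=0): U1=1, U2=1, U3=1, U4=1, U5=1, giving Y=1. Observed 0.
Test 1: faults giving observed 0 are {U5 stuck-at-0, U5 inverted output}.
Test 2 (A=1, B=0, C=1): fault-free U1=1, U2=0, U3=1, U4=0, U5=0 → 0; observed 0. Eliminates U5 inverted output.
Only U5 stuck-at-0 is consistent with every test.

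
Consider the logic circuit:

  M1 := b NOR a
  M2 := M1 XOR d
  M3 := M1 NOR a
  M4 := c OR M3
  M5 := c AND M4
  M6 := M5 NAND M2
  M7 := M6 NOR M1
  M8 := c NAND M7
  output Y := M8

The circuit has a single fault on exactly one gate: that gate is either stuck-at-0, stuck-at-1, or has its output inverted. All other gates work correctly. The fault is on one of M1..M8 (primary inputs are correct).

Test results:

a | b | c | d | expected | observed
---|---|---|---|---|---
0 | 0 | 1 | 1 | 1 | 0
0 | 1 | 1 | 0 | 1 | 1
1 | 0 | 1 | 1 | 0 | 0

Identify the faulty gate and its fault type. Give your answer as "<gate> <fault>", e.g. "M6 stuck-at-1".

Fault-free values for test 1 (a=0, b=0, c=1, d=1): M1=1, M2=0, M3=0, M4=1, M5=1, M6=1, M7=0, M8=1, giving Y=1. Observed 0.
Test 1: faults giving observed 0 are {M1 stuck-at-0, M1 inverted output, M7 stuck-at-1, M7 inverted output, M8 stuck-at-0, M8 inverted output}.
Test 2 (a=0, b=1, c=1, d=0): fault-free M1=0, M2=0, M3=1, M4=1, M5=1, M6=1, M7=0, M8=1 → 1; observed 1. Eliminates M7 stuck-at-1, M7 inverted output, M8 stuck-at-0, M8 inverted output.
Test 3 (a=1, b=0, c=1, d=1): fault-free M1=0, M2=1, M3=0, M4=1, M5=1, M6=0, M7=1, M8=0 → 0; observed 0. Eliminates M1 inverted output.
Only M1 stuck-at-0 is consistent with every test.

M1 stuck-at-0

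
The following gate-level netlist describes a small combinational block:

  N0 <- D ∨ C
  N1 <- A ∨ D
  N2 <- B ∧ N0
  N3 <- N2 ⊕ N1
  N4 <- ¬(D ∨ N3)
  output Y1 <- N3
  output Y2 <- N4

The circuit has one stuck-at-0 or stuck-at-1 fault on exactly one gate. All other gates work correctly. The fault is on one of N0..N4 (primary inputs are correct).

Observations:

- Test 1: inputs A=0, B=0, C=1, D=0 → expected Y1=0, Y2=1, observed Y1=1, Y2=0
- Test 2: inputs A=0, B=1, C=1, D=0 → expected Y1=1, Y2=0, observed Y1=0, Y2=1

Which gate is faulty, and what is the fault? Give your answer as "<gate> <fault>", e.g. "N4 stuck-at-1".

N1 stuck-at-1

Fault-free values for test 1 (A=0, B=0, C=1, D=0): N0=1, N1=0, N2=0, N3=0, N4=1, giving Y1=0, Y2=1. Observed Y1=1, Y2=0.
Test 1: faults giving observed Y1=1, Y2=0 are {N1 stuck-at-1, N2 stuck-at-1, N3 stuck-at-1}.
Test 2 (A=0, B=1, C=1, D=0): fault-free N0=1, N1=0, N2=1, N3=1, N4=0 → Y1=1, Y2=0; observed Y1=0, Y2=1. Eliminates N2 stuck-at-1, N3 stuck-at-1.
Only N1 stuck-at-1 is consistent with every test.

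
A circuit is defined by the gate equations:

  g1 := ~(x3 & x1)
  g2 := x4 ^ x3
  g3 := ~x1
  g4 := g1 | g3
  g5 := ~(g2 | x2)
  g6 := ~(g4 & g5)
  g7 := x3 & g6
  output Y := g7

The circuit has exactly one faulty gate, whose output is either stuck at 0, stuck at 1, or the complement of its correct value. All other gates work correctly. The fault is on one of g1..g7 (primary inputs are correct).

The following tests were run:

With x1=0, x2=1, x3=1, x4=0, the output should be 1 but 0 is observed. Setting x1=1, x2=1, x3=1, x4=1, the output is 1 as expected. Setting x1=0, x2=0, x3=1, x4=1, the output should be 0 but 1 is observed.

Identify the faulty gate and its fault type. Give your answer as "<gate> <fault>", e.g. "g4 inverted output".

Fault-free values for test 1 (x1=0, x2=1, x3=1, x4=0): g1=1, g2=1, g3=1, g4=1, g5=0, g6=1, g7=1, giving Y=1. Observed 0.
Test 1: faults giving observed 0 are {g5 stuck-at-1, g5 inverted output, g6 stuck-at-0, g6 inverted output, g7 stuck-at-0, g7 inverted output}.
Test 2 (x1=1, x2=1, x3=1, x4=1): fault-free g1=0, g2=0, g3=0, g4=0, g5=0, g6=1, g7=1 → 1; observed 1. Eliminates g6 stuck-at-0, g6 inverted output, g7 stuck-at-0, g7 inverted output.
Test 3 (x1=0, x2=0, x3=1, x4=1): fault-free g1=1, g2=0, g3=1, g4=1, g5=1, g6=0, g7=0 → 0; observed 1. Eliminates g5 stuck-at-1.
Only g5 inverted output is consistent with every test.

g5 inverted output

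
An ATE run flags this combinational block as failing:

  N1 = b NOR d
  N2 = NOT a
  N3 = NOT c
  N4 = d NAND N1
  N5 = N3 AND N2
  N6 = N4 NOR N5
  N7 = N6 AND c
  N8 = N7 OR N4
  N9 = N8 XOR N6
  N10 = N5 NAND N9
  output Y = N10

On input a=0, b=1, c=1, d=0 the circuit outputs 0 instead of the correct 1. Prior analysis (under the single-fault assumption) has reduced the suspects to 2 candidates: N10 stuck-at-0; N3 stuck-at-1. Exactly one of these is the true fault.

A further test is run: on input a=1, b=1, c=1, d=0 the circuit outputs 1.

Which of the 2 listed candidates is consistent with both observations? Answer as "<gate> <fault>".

Evaluate each candidate on input a=1, b=1, c=1, d=0:
  N10 stuck-at-0: N1=0, N2=0, N3=0, N4=1, N5=0, N6=0, N7=0, N8=1, N9=1, N10=0 [stuck-at-0] → 0 — eliminated
  N3 stuck-at-1: N1=0, N2=0, N3=1 [stuck-at-1], N4=1, N5=0, N6=0, N7=0, N8=1, N9=1, N10=1 → 1 — matches
Only N3 stuck-at-1 reproduces the observed 1.

N3 stuck-at-1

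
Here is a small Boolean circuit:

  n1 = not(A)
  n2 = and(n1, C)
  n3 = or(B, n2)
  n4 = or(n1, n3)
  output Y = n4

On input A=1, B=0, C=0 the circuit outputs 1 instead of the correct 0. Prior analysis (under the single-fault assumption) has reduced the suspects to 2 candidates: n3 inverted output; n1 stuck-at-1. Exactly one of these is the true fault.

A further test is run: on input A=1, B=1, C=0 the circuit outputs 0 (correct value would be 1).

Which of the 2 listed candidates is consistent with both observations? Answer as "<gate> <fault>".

n3 inverted output

Evaluate each candidate on input A=1, B=1, C=0:
  n3 inverted output: n1=0, n2=0, n3=0 [inverted output], n4=0 → 0 — matches
  n1 stuck-at-1: n1=1 [stuck-at-1], n2=0, n3=1, n4=1 → 1 — eliminated
Only n3 inverted output reproduces the observed 0.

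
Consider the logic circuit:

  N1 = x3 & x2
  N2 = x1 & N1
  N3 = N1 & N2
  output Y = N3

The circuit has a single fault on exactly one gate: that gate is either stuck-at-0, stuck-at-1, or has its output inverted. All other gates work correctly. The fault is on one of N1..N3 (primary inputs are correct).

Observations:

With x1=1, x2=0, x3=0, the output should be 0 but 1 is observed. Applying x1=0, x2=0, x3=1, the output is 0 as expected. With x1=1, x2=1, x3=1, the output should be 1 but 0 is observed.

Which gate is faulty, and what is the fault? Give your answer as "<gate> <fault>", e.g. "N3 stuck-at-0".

N1 inverted output

Fault-free values for test 1 (x1=1, x2=0, x3=0): N1=0, N2=0, N3=0, giving Y=0. Observed 1.
Test 1: faults giving observed 1 are {N1 stuck-at-1, N1 inverted output, N3 stuck-at-1, N3 inverted output}.
Test 2 (x1=0, x2=0, x3=1): fault-free N1=0, N2=0, N3=0 → 0; observed 0. Eliminates N3 stuck-at-1, N3 inverted output.
Test 3 (x1=1, x2=1, x3=1): fault-free N1=1, N2=1, N3=1 → 1; observed 0. Eliminates N1 stuck-at-1.
Only N1 inverted output is consistent with every test.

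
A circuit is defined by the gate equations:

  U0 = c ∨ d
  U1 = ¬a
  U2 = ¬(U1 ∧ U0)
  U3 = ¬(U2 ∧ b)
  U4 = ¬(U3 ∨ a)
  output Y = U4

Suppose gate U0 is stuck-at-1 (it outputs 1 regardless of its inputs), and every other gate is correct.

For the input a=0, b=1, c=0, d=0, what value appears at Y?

0

Propagate with U0 forced: U0=1 [stuck-at-1], U1=1, U2=0, U3=1, U4=0.
So Y = 0. (Without the fault it would be 1.)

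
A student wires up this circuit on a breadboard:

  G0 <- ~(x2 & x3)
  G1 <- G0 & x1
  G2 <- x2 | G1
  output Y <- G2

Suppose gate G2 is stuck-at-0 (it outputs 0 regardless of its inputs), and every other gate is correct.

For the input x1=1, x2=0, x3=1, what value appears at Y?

0

Propagate with G2 forced: G0=1, G1=1, G2=0 [stuck-at-0].
So Y = 0. (Without the fault it would be 1.)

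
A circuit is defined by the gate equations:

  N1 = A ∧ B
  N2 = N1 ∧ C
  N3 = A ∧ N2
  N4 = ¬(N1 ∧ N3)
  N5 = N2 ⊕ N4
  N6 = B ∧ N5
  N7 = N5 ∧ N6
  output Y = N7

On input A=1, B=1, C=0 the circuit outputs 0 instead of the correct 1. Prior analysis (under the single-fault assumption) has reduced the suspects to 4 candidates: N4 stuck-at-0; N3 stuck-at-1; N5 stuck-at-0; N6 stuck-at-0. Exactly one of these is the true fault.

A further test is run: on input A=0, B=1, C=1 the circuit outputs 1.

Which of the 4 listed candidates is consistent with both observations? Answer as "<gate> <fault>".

Evaluate each candidate on input A=0, B=1, C=1:
  N4 stuck-at-0: N1=0, N2=0, N3=0, N4=0 [stuck-at-0], N5=0, N6=0, N7=0 → 0 — eliminated
  N3 stuck-at-1: N1=0, N2=0, N3=1 [stuck-at-1], N4=1, N5=1, N6=1, N7=1 → 1 — matches
  N5 stuck-at-0: N1=0, N2=0, N3=0, N4=1, N5=0 [stuck-at-0], N6=0, N7=0 → 0 — eliminated
  N6 stuck-at-0: N1=0, N2=0, N3=0, N4=1, N5=1, N6=0 [stuck-at-0], N7=0 → 0 — eliminated
Only N3 stuck-at-1 reproduces the observed 1.

N3 stuck-at-1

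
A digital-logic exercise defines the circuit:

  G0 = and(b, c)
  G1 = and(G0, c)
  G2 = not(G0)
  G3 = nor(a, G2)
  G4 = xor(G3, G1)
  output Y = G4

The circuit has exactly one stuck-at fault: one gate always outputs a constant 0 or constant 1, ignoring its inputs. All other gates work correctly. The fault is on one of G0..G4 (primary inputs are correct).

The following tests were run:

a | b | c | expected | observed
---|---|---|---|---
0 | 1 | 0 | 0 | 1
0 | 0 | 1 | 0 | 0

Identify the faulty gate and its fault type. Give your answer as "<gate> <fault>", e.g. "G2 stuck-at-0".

Fault-free values for test 1 (a=0, b=1, c=0): G0=0, G1=0, G2=1, G3=0, G4=0, giving Y=0. Observed 1.
Test 1: faults giving observed 1 are {G0 stuck-at-1, G1 stuck-at-1, G2 stuck-at-0, G3 stuck-at-1, G4 stuck-at-1}.
Test 2 (a=0, b=0, c=1): fault-free G0=0, G1=0, G2=1, G3=0, G4=0 → 0; observed 0. Eliminates G1 stuck-at-1, G2 stuck-at-0, G3 stuck-at-1, G4 stuck-at-1.
Only G0 stuck-at-1 is consistent with every test.

G0 stuck-at-1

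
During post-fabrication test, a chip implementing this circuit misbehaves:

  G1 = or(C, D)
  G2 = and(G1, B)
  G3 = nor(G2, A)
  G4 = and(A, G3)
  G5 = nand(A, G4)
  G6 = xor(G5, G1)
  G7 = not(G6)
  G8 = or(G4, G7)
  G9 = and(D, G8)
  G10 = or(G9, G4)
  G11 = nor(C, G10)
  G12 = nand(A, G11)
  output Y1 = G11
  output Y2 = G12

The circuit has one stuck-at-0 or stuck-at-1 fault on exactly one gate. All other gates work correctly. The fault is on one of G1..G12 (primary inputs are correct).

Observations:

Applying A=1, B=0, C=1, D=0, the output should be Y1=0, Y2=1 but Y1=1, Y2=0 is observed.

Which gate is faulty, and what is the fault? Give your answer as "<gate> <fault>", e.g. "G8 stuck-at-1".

Fault-free values for test 1 (A=1, B=0, C=1, D=0): G1=1, G2=0, G3=0, G4=0, G5=1, G6=0, G7=1, G8=1, G9=0, G10=0, G11=0, G12=1, giving Y1=0, Y2=1. Observed Y1=1, Y2=0.
Test 1: faults giving observed Y1=1, Y2=0 are {G11 stuck-at-1}.
Only G11 stuck-at-1 is consistent with every test.

G11 stuck-at-1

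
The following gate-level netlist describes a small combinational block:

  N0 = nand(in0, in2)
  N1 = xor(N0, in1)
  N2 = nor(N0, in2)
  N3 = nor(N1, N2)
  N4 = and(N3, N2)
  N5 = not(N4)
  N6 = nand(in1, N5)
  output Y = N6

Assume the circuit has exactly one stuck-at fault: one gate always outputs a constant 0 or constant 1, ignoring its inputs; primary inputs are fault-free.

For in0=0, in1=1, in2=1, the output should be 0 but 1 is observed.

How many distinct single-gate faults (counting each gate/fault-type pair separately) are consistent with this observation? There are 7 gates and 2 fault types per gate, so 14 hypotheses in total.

Fault-free: N0=1, N1=0, N2=0, N3=1, N4=0, N5=1, N6=0 → 0. Observed 1.
  N0 stuck-at-0: output 0 ✗
  N0 stuck-at-1: output 0 ✗
  N1 stuck-at-0: output 0 ✗
  N1 stuck-at-1: output 0 ✗
  N2 stuck-at-0: output 0 ✗
  N2 stuck-at-1: output 0 ✗
  N3 stuck-at-0: output 0 ✗
  N3 stuck-at-1: output 0 ✗
  N4 stuck-at-0: output 0 ✗
  N4 stuck-at-1: output 1 ✓
  N5 stuck-at-0: output 1 ✓
  N5 stuck-at-1: output 0 ✗
  N6 stuck-at-0: output 0 ✗
  N6 stuck-at-1: output 1 ✓
Consistent faults: {N4 stuck-at-1, N5 stuck-at-0, N6 stuck-at-1} — 3 in all.

3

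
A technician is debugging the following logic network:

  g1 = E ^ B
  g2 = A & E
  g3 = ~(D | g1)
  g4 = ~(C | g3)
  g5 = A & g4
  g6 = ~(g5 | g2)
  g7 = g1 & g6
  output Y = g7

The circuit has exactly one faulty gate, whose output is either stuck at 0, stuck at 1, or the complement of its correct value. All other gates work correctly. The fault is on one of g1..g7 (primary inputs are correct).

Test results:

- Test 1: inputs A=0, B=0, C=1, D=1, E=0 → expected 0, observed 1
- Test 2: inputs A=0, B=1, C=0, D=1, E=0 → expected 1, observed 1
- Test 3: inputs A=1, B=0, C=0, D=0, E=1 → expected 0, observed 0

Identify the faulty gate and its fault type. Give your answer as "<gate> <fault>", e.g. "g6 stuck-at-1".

g1 stuck-at-1

Fault-free values for test 1 (A=0, B=0, C=1, D=1, E=0): g1=0, g2=0, g3=0, g4=0, g5=0, g6=1, g7=0, giving Y=0. Observed 1.
Test 1: faults giving observed 1 are {g1 stuck-at-1, g1 inverted output, g7 stuck-at-1, g7 inverted output}.
Test 2 (A=0, B=1, C=0, D=1, E=0): fault-free g1=1, g2=0, g3=0, g4=1, g5=0, g6=1, g7=1 → 1; observed 1. Eliminates g1 inverted output, g7 inverted output.
Test 3 (A=1, B=0, C=0, D=0, E=1): fault-free g1=1, g2=1, g3=0, g4=1, g5=1, g6=0, g7=0 → 0; observed 0. Eliminates g7 stuck-at-1.
Only g1 stuck-at-1 is consistent with every test.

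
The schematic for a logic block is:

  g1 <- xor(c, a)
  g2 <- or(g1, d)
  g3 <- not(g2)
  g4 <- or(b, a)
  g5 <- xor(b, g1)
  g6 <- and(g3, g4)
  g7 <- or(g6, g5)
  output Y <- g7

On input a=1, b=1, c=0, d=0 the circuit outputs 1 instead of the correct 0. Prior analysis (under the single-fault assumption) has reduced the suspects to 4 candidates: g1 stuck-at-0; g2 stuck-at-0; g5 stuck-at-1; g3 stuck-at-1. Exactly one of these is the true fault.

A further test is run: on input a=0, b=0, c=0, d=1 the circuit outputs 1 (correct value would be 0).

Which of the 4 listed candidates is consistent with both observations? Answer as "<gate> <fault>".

Evaluate each candidate on input a=0, b=0, c=0, d=1:
  g1 stuck-at-0: g1=0 [stuck-at-0], g2=1, g3=0, g4=0, g5=0, g6=0, g7=0 → 0 — eliminated
  g2 stuck-at-0: g1=0, g2=0 [stuck-at-0], g3=1, g4=0, g5=0, g6=0, g7=0 → 0 — eliminated
  g5 stuck-at-1: g1=0, g2=1, g3=0, g4=0, g5=1 [stuck-at-1], g6=0, g7=1 → 1 — matches
  g3 stuck-at-1: g1=0, g2=1, g3=1 [stuck-at-1], g4=0, g5=0, g6=0, g7=0 → 0 — eliminated
Only g5 stuck-at-1 reproduces the observed 1.

g5 stuck-at-1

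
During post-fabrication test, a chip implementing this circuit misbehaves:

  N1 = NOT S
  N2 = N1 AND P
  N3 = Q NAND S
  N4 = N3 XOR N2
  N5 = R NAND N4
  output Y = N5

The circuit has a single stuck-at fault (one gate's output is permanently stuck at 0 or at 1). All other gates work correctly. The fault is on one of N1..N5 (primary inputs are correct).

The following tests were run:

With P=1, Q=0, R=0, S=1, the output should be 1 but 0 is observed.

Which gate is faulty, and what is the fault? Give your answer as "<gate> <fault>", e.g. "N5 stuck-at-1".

N5 stuck-at-0

Fault-free values for test 1 (P=1, Q=0, R=0, S=1): N1=0, N2=0, N3=1, N4=1, N5=1, giving Y=1. Observed 0.
Test 1: faults giving observed 0 are {N5 stuck-at-0}.
Only N5 stuck-at-0 is consistent with every test.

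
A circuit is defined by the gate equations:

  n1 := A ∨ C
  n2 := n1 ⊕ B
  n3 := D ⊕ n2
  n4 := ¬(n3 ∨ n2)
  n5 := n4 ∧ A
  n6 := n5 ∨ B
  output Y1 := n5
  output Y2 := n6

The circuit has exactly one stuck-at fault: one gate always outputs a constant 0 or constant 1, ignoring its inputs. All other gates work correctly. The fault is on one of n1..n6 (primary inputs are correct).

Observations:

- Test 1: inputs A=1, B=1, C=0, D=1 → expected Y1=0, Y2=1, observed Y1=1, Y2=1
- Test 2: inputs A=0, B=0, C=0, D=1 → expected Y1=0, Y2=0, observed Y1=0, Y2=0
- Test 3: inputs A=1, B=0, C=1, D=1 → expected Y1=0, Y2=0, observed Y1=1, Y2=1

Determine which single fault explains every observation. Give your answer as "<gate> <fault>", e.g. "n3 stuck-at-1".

Fault-free values for test 1 (A=1, B=1, C=0, D=1): n1=1, n2=0, n3=1, n4=0, n5=0, n6=1, giving Y1=0, Y2=1. Observed Y1=1, Y2=1.
Test 1: faults giving observed Y1=1, Y2=1 are {n3 stuck-at-0, n4 stuck-at-1, n5 stuck-at-1}.
Test 2 (A=0, B=0, C=0, D=1): fault-free n1=0, n2=0, n3=1, n4=0, n5=0, n6=0 → Y1=0, Y2=0; observed Y1=0, Y2=0. Eliminates n5 stuck-at-1.
Test 3 (A=1, B=0, C=1, D=1): fault-free n1=1, n2=1, n3=0, n4=0, n5=0, n6=0 → Y1=0, Y2=0; observed Y1=1, Y2=1. Eliminates n3 stuck-at-0.
Only n4 stuck-at-1 is consistent with every test.

n4 stuck-at-1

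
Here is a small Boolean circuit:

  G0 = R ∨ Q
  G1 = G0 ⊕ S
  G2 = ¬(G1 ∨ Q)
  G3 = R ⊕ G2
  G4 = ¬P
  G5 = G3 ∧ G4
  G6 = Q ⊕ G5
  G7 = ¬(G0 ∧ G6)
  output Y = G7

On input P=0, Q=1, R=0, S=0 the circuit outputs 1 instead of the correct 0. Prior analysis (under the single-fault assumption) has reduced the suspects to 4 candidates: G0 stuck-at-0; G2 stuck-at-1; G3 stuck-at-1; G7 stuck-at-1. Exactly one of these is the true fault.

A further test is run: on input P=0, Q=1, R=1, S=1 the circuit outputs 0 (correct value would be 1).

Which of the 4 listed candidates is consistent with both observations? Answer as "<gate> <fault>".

Evaluate each candidate on input P=0, Q=1, R=1, S=1:
  G0 stuck-at-0: G0=0 [stuck-at-0], G1=1, G2=0, G3=1, G4=1, G5=1, G6=0, G7=1 → 1 — eliminated
  G2 stuck-at-1: G0=1, G1=0, G2=1 [stuck-at-1], G3=0, G4=1, G5=0, G6=1, G7=0 → 0 — matches
  G3 stuck-at-1: G0=1, G1=0, G2=0, G3=1 [stuck-at-1], G4=1, G5=1, G6=0, G7=1 → 1 — eliminated
  G7 stuck-at-1: G0=1, G1=0, G2=0, G3=1, G4=1, G5=1, G6=0, G7=1 [stuck-at-1] → 1 — eliminated
Only G2 stuck-at-1 reproduces the observed 0.

G2 stuck-at-1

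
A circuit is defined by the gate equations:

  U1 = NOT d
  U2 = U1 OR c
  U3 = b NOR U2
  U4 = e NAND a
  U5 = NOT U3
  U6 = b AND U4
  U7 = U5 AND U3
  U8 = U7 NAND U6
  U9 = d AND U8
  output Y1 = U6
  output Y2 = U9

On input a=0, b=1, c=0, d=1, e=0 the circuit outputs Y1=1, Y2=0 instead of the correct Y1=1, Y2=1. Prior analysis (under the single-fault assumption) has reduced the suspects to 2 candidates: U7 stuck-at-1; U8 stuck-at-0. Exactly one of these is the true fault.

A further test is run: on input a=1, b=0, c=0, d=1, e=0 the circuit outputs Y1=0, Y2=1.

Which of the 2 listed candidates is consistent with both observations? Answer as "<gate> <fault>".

U7 stuck-at-1

Evaluate each candidate on input a=1, b=0, c=0, d=1, e=0:
  U7 stuck-at-1: U1=0, U2=0, U3=1, U4=1, U5=0, U6=0, U7=1 [stuck-at-1], U8=1, U9=1 → Y1=0, Y2=1 — matches
  U8 stuck-at-0: U1=0, U2=0, U3=1, U4=1, U5=0, U6=0, U7=0, U8=0 [stuck-at-0], U9=0 → Y1=0, Y2=0 — eliminated
Only U7 stuck-at-1 reproduces the observed Y1=0, Y2=1.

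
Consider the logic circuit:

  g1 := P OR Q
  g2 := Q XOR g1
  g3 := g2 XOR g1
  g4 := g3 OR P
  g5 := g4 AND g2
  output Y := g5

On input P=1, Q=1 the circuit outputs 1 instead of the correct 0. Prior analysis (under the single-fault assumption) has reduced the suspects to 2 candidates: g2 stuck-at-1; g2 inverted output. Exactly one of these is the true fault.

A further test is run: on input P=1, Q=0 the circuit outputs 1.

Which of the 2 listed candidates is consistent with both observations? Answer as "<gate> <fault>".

Evaluate each candidate on input P=1, Q=0:
  g2 stuck-at-1: g1=1, g2=1 [stuck-at-1], g3=0, g4=1, g5=1 → 1 — matches
  g2 inverted output: g1=1, g2=0 [inverted output], g3=1, g4=1, g5=0 → 0 — eliminated
Only g2 stuck-at-1 reproduces the observed 1.

g2 stuck-at-1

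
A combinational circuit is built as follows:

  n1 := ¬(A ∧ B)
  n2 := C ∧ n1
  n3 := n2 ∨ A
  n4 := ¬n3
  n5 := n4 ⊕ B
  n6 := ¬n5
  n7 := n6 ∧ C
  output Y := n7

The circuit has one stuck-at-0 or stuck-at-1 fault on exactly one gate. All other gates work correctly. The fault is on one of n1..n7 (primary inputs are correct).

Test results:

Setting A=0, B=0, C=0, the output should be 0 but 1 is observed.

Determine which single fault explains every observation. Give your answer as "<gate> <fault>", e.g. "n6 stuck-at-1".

n7 stuck-at-1

Fault-free values for test 1 (A=0, B=0, C=0): n1=1, n2=0, n3=0, n4=1, n5=1, n6=0, n7=0, giving Y=0. Observed 1.
Test 1: faults giving observed 1 are {n7 stuck-at-1}.
Only n7 stuck-at-1 is consistent with every test.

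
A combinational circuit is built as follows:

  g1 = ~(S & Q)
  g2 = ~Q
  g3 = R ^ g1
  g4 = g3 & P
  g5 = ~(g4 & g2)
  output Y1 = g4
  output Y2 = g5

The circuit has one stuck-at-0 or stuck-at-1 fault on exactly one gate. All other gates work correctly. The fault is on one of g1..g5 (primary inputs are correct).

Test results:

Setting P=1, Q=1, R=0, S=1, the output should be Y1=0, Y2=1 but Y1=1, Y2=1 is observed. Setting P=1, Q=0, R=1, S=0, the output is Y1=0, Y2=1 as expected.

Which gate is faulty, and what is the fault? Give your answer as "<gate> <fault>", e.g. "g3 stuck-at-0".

Fault-free values for test 1 (P=1, Q=1, R=0, S=1): g1=0, g2=0, g3=0, g4=0, g5=1, giving Y1=0, Y2=1. Observed Y1=1, Y2=1.
Test 1: faults giving observed Y1=1, Y2=1 are {g1 stuck-at-1, g3 stuck-at-1, g4 stuck-at-1}.
Test 2 (P=1, Q=0, R=1, S=0): fault-free g1=1, g2=1, g3=0, g4=0, g5=1 → Y1=0, Y2=1; observed Y1=0, Y2=1. Eliminates g3 stuck-at-1, g4 stuck-at-1.
Only g1 stuck-at-1 is consistent with every test.

g1 stuck-at-1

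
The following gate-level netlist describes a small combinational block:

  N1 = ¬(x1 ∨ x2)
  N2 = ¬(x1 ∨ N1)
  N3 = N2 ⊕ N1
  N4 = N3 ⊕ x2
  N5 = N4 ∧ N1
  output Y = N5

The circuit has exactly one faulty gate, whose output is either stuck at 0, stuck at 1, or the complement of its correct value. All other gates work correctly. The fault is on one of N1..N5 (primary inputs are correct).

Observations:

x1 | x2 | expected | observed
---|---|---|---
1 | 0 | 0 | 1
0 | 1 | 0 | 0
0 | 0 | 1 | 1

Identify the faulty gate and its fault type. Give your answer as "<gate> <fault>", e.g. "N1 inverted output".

Fault-free values for test 1 (x1=1, x2=0): N1=0, N2=0, N3=0, N4=0, N5=0, giving Y=0. Observed 1.
Test 1: faults giving observed 1 are {N1 stuck-at-1, N1 inverted output, N5 stuck-at-1, N5 inverted output}.
Test 2 (x1=0, x2=1): fault-free N1=0, N2=1, N3=1, N4=0, N5=0 → 0; observed 0. Eliminates N5 stuck-at-1, N5 inverted output.
Test 3 (x1=0, x2=0): fault-free N1=1, N2=0, N3=1, N4=1, N5=1 → 1; observed 1. Eliminates N1 inverted output.
Only N1 stuck-at-1 is consistent with every test.

N1 stuck-at-1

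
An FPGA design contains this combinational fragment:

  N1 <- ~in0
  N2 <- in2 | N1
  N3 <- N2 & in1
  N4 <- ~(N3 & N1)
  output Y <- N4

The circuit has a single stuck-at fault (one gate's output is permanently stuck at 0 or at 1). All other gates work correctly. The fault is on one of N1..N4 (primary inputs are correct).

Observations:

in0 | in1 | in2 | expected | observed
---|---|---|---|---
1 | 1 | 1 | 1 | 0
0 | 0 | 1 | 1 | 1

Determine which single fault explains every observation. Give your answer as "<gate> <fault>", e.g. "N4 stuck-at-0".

N1 stuck-at-1

Fault-free values for test 1 (in0=1, in1=1, in2=1): N1=0, N2=1, N3=1, N4=1, giving Y=1. Observed 0.
Test 1: faults giving observed 0 are {N1 stuck-at-1, N4 stuck-at-0}.
Test 2 (in0=0, in1=0, in2=1): fault-free N1=1, N2=1, N3=0, N4=1 → 1; observed 1. Eliminates N4 stuck-at-0.
Only N1 stuck-at-1 is consistent with every test.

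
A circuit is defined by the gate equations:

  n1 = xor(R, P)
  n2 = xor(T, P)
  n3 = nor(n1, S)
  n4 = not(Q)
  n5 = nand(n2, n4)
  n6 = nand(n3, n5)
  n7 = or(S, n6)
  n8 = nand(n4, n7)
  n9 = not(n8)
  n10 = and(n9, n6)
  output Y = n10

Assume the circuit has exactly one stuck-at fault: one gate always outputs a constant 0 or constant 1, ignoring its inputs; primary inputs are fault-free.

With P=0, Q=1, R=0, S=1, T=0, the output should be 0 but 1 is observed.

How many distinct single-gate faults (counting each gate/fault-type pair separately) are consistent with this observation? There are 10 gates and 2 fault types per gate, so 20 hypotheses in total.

4

Fault-free: n1=0, n2=0, n3=0, n4=0, n5=1, n6=1, n7=1, n8=1, n9=0, n10=0 → 0. Observed 1.
  n1: none of the 2 fault types match ✗
  n2: none of the 2 fault types match ✗
  n3: none of the 2 fault types match ✗
  n4: stuck-at-1 ✓; others ✗
  n5: none of the 2 fault types match ✗
  n6: none of the 2 fault types match ✗
  n7: none of the 2 fault types match ✗
  n8: stuck-at-0 ✓; others ✗
  n9: stuck-at-1 ✓; others ✗
  n10: stuck-at-1 ✓; others ✗
Consistent faults: {n4 stuck-at-1, n8 stuck-at-0, n9 stuck-at-1, n10 stuck-at-1} — 4 in all.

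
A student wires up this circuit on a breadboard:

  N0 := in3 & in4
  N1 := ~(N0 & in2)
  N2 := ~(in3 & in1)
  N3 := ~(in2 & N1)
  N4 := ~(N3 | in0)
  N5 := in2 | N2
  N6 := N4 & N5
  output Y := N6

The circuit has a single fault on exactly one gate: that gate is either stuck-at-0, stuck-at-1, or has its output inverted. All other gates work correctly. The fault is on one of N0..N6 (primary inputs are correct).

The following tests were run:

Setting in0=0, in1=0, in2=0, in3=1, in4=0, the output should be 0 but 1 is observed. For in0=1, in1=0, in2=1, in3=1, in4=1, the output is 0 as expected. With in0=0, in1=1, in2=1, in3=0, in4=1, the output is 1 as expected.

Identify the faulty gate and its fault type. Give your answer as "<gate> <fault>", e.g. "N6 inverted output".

Fault-free values for test 1 (in0=0, in1=0, in2=0, in3=1, in4=0): N0=0, N1=1, N2=1, N3=1, N4=0, N5=1, N6=0, giving Y=0. Observed 1.
Test 1: faults giving observed 1 are {N3 stuck-at-0, N3 inverted output, N4 stuck-at-1, N4 inverted output, N6 stuck-at-1, N6 inverted output}.
Test 2 (in0=1, in1=0, in2=1, in3=1, in4=1): fault-free N0=1, N1=0, N2=1, N3=1, N4=0, N5=1, N6=0 → 0; observed 0. Eliminates N4 stuck-at-1, N4 inverted output, N6 stuck-at-1, N6 inverted output.
Test 3 (in0=0, in1=1, in2=1, in3=0, in4=1): fault-free N0=0, N1=1, N2=1, N3=0, N4=1, N5=1, N6=1 → 1; observed 1. Eliminates N3 inverted output.
Only N3 stuck-at-0 is consistent with every test.

N3 stuck-at-0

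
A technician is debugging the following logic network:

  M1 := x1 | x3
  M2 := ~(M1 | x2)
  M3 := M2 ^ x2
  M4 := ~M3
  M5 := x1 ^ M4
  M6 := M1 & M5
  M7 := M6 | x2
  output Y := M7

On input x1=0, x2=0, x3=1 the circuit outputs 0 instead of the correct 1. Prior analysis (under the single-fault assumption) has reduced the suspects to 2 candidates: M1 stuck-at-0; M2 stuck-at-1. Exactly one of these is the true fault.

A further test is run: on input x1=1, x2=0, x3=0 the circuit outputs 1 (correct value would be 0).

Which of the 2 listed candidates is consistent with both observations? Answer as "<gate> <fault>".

Evaluate each candidate on input x1=1, x2=0, x3=0:
  M1 stuck-at-0: M1=0 [stuck-at-0], M2=1, M3=1, M4=0, M5=1, M6=0, M7=0 → 0 — eliminated
  M2 stuck-at-1: M1=1, M2=1 [stuck-at-1], M3=1, M4=0, M5=1, M6=1, M7=1 → 1 — matches
Only M2 stuck-at-1 reproduces the observed 1.

M2 stuck-at-1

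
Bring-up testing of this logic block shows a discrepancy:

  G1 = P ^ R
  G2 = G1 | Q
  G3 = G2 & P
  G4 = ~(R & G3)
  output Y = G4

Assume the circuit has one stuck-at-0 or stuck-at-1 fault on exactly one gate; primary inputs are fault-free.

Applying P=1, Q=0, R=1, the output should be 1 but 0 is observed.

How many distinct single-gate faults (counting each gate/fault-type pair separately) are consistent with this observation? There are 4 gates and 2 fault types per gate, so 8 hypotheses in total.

4

Fault-free: G1=0, G2=0, G3=0, G4=1 → 1. Observed 0.
  G1 stuck-at-0: output 1 ✗
  G1 stuck-at-1: output 0 ✓
  G2 stuck-at-0: output 1 ✗
  G2 stuck-at-1: output 0 ✓
  G3 stuck-at-0: output 1 ✗
  G3 stuck-at-1: output 0 ✓
  G4 stuck-at-0: output 0 ✓
  G4 stuck-at-1: output 1 ✗
Consistent faults: {G1 stuck-at-1, G2 stuck-at-1, G3 stuck-at-1, G4 stuck-at-0} — 4 in all.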